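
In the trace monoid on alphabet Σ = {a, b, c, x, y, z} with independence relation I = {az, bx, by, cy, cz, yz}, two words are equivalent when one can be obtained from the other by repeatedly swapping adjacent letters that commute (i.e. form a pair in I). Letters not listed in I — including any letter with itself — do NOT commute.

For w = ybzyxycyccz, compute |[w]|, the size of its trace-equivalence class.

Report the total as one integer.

360

drop 0:y onto floor
drop 1:b onto floor
drop 2:z onto {1:b}
drop 3:y onto {0:y}
drop 4:x onto {2:z, 3:y}
drop 5:y onto {4:x}
drop 6:c onto {4:x}
drop 7:y onto {5:y}
drop 8:c onto {6:c}
drop 9:c onto {8:c}
drop 10:z onto {4:x}
ground layer = {0:y, 1:b}
drop-orders for the pieces not yet dropped (sum over which currently-grounded one goes next):
  1 to go: {7} 1  {9} 1  {10} 1
  2 to go: {5,7} 1  {7,9} 2  {7,10} 2  {8,9} 1  {9,10} 2
  3 to go: {5,7,9} 3  {5,7,10} 3  {6,8,9} 1  {7,8,9} 3  {7,9,10} 6  {8,9,10} 3
  4 to go: {5,7,8,9} 6  {5,7,9,10} 12  {6,7,8,9} 4  {6,8,9,10} 4  {7,8,9,10} 12
  5 to go: {5,6,7,8,9} 10  {5,7,8,9,10} 30  {6,7,8,9,10} 20
  6 to go: {5,6,7,8,9,10} 60
  7 to go: {4,5,6,7,8,9,10} 60
  8 to go: {2,4,5,6,7,8,9,10} 60  {3,4,5,6,7,8,9,10} 60
  9 to go: {0,3,4,5,6,7,8,9,10} 60  {1,2,4,5,6,7,8,9,10} 60  {2,3,4,5,6,7,8,9,10} 120
  if 0:y drops first: 180 orders
  if 1:b drops first: 180 orders
heap linearizations: 360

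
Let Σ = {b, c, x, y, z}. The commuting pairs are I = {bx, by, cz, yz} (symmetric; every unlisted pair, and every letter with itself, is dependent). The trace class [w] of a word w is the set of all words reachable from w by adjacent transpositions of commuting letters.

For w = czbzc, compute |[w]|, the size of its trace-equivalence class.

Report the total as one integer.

#0=c has no predecessor
#1=z has no predecessor
#2=b depends on [0:c, 1:z]
#3=z depends on [2:b]
#4=c depends on [2:b]
sources: [0:c, 1:z]
N(rest) = Σ N(rest − s) over sources s of rest; N(one piece) = 1:
  size 1 → [3]=1  [4]=1
  size 2 → [3,4]=2
  size 3 → [2,3,4]=2
  first=0(c) contributes 2
  first=1(z) contributes 2
|[w]| = 4

4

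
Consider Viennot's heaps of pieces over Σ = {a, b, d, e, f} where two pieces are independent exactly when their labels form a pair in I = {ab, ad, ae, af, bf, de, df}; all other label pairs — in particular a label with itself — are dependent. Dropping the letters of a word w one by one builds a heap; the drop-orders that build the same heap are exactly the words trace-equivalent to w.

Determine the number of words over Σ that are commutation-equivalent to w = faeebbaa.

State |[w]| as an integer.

56

piece 0:f — minimal
piece 1:a — minimal
piece 2:e rests on {0:f}
piece 3:e rests on {2:e}
piece 4:b rests on {3:e}
piece 5:b rests on {4:b}
piece 6:a rests on {1:a}
piece 7:a rests on {6:a}
minimal pieces: {0:f, 1:a}
ways to finish when only these pieces remain (= sum over removing one remaining piece with nothing left below it):
  1 left: {5}→1  {7}→1
  2 left: {4,5}→1  {5,7}→2  {6,7}→1
  3 left: {1,6,7}→1  {3,4,5}→1  {4,5,7}→3  {5,6,7}→3
  4 left: {1,5,6,7}→4  {2,3,4,5}→1  {3,4,5,7}→4  {4,5,6,7}→6
  5 left: {0,2,3,4,5}→1  {1,4,5,6,7}→10  {2,3,4,5,7}→5  {3,4,5,6,7}→10
  6 left: {0,2,3,4,5,7}→6  {1,3,4,5,6,7}→20  {2,3,4,5,6,7}→15
  placing 0:f first → 35 extensions
  placing 1:a first → 21 extensions
total linear extensions = 56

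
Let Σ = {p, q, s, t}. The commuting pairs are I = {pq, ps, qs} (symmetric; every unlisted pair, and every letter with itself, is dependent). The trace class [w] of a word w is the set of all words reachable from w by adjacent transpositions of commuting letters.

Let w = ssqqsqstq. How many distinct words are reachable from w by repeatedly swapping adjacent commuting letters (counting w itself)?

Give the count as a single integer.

35

0(s) covers ∅
1(s) covers 0:s
2(q) covers ∅
3(q) covers 2:q
4(s) covers 1:s
5(q) covers 3:q
6(s) covers 4:s
7(t) covers 5:q, 6:s
8(q) covers 7:t
floor of heap: 0:s, 2:q
completions by unplaced set U, small U first (add the entries for U minus each lowest piece of U):
  |U|=1: {8}:1
  |U|=2: {7,8}:1
  |U|=3: {5,7,8}:1  {6,7,8}:1
  |U|=4: {3,5,7,8}:1  {4,6,7,8}:1  {5,6,7,8}:2
  |U|=5: {1,4,6,7,8}:1  {2,3,5,7,8}:1  {3,5,6,7,8}:3  {4,5,6,7,8}:3
  |U|=6: {0,1,4,6,7,8}:1  {1,4,5,6,7,8}:4  {2,3,5,6,7,8}:4  {3,4,5,6,7,8}:6
  |U|=7: {0,1,4,5,6,7,8}:5  {1,3,4,5,6,7,8}:10  {2,3,4,5,6,7,8}:10
  start at 0(s): 20
  start at 2(q): 15
sum over floor = 35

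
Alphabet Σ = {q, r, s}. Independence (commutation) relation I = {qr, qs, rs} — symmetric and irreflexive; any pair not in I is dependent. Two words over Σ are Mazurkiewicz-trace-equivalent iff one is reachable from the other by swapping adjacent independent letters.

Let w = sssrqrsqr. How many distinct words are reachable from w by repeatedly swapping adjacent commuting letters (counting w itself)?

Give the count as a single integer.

0(s) covers ∅
1(s) covers 0:s
2(s) covers 1:s
3(r) covers ∅
4(q) covers ∅
5(r) covers 3:r
6(s) covers 2:s
7(q) covers 4:q
8(r) covers 5:r
floor of heap: 0:s, 3:r, 4:q
completions by unplaced set U, small U first (add the entries for U minus each lowest piece of U):
  |U|=1: {6}:1  {7}:1  {8}:1
  |U|=2: {2,6}:1  {4,7}:1  {5,8}:1  {6,7}:2  {6,8}:2  {7,8}:2
  |U|=3: {1,2,6}:1  {2,6,7}:3  {2,6,8}:3  {3,5,8}:1  {4,6,7}:3  {4,7,8}:3  {5,6,8}:3  {5,7,8}:3  {6,7,8}:6
  |U|=4: {0,1,2,6}:1  {1,2,6,7}:4  {1,2,6,8}:4  {2,4,6,7}:6  {2,5,6,8}:6  {2,6,7,8}:12  {3,5,6,8}:4  {3,5,7,8}:4  {4,5,7,8}:6  {4,6,7,8}:12  {5,6,7,8}:12
  |U|=5: {0,1,2,6,7}:5  {0,1,2,6,8}:5  {1,2,4,6,7}:10  {1,2,5,6,8}:10  {1,2,6,7,8}:20  {2,3,5,6,8}:10  {2,4,6,7,8}:30  {2,5,6,7,8}:30  {3,4,5,7,8}:10  {3,5,6,7,8}:20  {4,5,6,7,8}:30
  |U|=6: {0,1,2,4,6,7}:15  {0,1,2,5,6,8}:15  {0,1,2,6,7,8}:30  {1,2,3,5,6,8}:20  {1,2,4,6,7,8}:60  {1,2,5,6,7,8}:60  {2,3,5,6,7,8}:60  {2,4,5,6,7,8}:90  {3,4,5,6,7,8}:60
  |U|=7: {0,1,2,3,5,6,8}:35  {0,1,2,4,6,7,8}:105  {0,1,2,5,6,7,8}:105  {1,2,3,5,6,7,8}:140  {1,2,4,5,6,7,8}:210  {2,3,4,5,6,7,8}:210
  start at 0(s): 560
  start at 3(r): 420
  start at 4(q): 280
sum over floor = 1260

1260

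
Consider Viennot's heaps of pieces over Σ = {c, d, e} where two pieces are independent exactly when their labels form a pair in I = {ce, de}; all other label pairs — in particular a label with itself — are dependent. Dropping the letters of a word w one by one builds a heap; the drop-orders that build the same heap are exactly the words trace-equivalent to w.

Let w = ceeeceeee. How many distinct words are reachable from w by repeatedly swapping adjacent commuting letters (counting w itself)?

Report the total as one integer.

36

piece 0:c — minimal
piece 1:e — minimal
piece 2:e rests on {1:e}
piece 3:e rests on {2:e}
piece 4:c rests on {0:c}
piece 5:e rests on {3:e}
piece 6:e rests on {5:e}
piece 7:e rests on {6:e}
piece 8:e rests on {7:e}
minimal pieces: {0:c, 1:e}
ways to finish when only these pieces remain (= sum over removing one remaining piece with nothing left below it):
  1 left: {4}→1  {8}→1
  2 left: {0,4}→1  {4,8}→2  {7,8}→1
  3 left: {0,4,8}→3  {4,7,8}→3  {6,7,8}→1
  4 left: {0,4,7,8}→6  {4,6,7,8}→4  {5,6,7,8}→1
  5 left: {0,4,6,7,8}→10  {3,5,6,7,8}→1  {4,5,6,7,8}→5
  6 left: {0,4,5,6,7,8}→15  {2,3,5,6,7,8}→1  {3,4,5,6,7,8}→6
  7 left: {0,3,4,5,6,7,8}→21  {1,2,3,5,6,7,8}→1  {2,3,4,5,6,7,8}→7
  placing 0:c first → 8 extensions
  placing 1:e first → 28 extensions
total linear extensions = 36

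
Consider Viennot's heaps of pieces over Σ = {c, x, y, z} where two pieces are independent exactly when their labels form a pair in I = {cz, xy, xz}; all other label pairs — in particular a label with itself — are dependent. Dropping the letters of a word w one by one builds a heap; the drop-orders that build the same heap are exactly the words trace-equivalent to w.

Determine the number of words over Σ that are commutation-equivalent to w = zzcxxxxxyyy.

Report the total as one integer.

drop 0:z onto floor
drop 1:z onto {0:z}
drop 2:c onto floor
drop 3:x onto {2:c}
drop 4:x onto {3:x}
drop 5:x onto {4:x}
drop 6:x onto {5:x}
drop 7:x onto {6:x}
drop 8:y onto {1:z, 2:c}
drop 9:y onto {8:y}
drop 10:y onto {9:y}
ground layer = {0:z, 2:c}
drop-orders for the pieces not yet dropped (sum over which currently-grounded one goes next):
  1 to go: {7} 1  {10} 1
  2 to go: {6,7} 1  {7,10} 2  {9,10} 1
  3 to go: {5,6,7} 1  {6,7,10} 3  {7,9,10} 3  {8,9,10} 1
  4 to go: {1,8,9,10} 1  {4,5,6,7} 1  {5,6,7,10} 4  {6,7,9,10} 6  {7,8,9,10} 4
  5 to go: {0,1,8,9,10} 1  {1,7,8,9,10} 5  {3,4,5,6,7} 1  {4,5,6,7,10} 5  {5,6,7,9,10} 10  {6,7,8,9,10} 10
  6 to go: {0,1,7,8,9,10} 6  {1,6,7,8,9,10} 15  {3,4,5,6,7,10} 6  {4,5,6,7,9,10} 15  {5,6,7,8,9,10} 20
  7 to go: {0,1,6,7,8,9,10} 21  {1,5,6,7,8,9,10} 35  {3,4,5,6,7,9,10} 21  {4,5,6,7,8,9,10} 35
  8 to go: {0,1,5,6,7,8,9,10} 56  {1,4,5,6,7,8,9,10} 70  {3,4,5,6,7,8,9,10} 56
  9 to go: {0,1,4,5,6,7,8,9,10} 126  {1,3,4,5,6,7,8,9,10} 126  {2,3,4,5,6,7,8,9,10} 56
  if 0:z drops first: 182 orders
  if 2:c drops first: 252 orders
heap linearizations: 434

434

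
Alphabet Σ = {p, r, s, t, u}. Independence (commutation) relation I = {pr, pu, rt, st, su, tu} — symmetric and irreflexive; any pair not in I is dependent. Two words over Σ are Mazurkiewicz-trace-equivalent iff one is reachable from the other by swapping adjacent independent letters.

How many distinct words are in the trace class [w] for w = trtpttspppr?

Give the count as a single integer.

#0=t has no predecessor
#1=r has no predecessor
#2=t depends on [0:t]
#3=p depends on [2:t]
#4=t depends on [3:p]
#5=t depends on [4:t]
#6=s depends on [1:r, 3:p]
#7=p depends on [5:t, 6:s]
#8=p depends on [7:p]
#9=p depends on [8:p]
#10=r depends on [6:s]
sources: [0:t, 1:r]
N(rest) = Σ N(rest − s) over sources s of rest; N(one piece) = 1:
  size 1 → [9]=1  [10]=1
  size 2 → [8,9]=1  [9,10]=2
  size 3 → [7,8,9]=1  [8,9,10]=3
  size 4 → [5,7,8,9]=1  [7,8,9,10]=4
  size 5 → [4,5,7,8,9]=1  [5,7,8,9,10]=5  [6,7,8,9,10]=4
  size 6 → [1,6,7,8,9,10]=4  [4,5,7,8,9,10]=6  [5,6,7,8,9,10]=9
  size 7 → [1,5,6,7,8,9,10]=13  [4,5,6,7,8,9,10]=15
  size 8 → [1,4,5,6,7,8,9,10]=28  [3,4,5,6,7,8,9,10]=15
  size 9 → [1,3,4,5,6,7,8,9,10]=43  [2,3,4,5,6,7,8,9,10]=15
  first=0(t) contributes 58
  first=1(r) contributes 15
|[w]| = 73

73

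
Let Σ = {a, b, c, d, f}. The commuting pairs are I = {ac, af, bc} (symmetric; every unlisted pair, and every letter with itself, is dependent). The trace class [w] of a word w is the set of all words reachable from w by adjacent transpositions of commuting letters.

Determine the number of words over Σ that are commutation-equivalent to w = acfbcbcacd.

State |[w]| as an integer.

75

#0=a has no predecessor
#1=c has no predecessor
#2=f depends on [1:c]
#3=b depends on [0:a, 2:f]
#4=c depends on [2:f]
#5=b depends on [3:b]
#6=c depends on [4:c]
#7=a depends on [5:b]
#8=c depends on [6:c]
#9=d depends on [7:a, 8:c]
sources: [0:a, 1:c]
N(rest) = Σ N(rest − s) over sources s of rest; N(one piece) = 1:
  size 1 → [9]=1
  size 2 → [7,9]=1  [8,9]=1
  size 3 → [5,7,9]=1  [6,8,9]=1  [7,8,9]=2
  size 4 → [3,5,7,9]=1  [4,6,8,9]=1  [5,7,8,9]=3  [6,7,8,9]=3
  size 5 → [0,3,5,7,9]=1  [3,5,7,8,9]=4  [4,6,7,8,9]=4  [5,6,7,8,9]=6
  size 6 → [0,3,5,7,8,9]=5  [3,5,6,7,8,9]=10  [4,5,6,7,8,9]=10
  size 7 → [0,3,5,6,7,8,9]=15  [3,4,5,6,7,8,9]=20
  size 8 → [0,3,4,5,6,7,8,9]=35  [2,3,4,5,6,7,8,9]=20
  first=0(a) contributes 20
  first=1(c) contributes 55
|[w]| = 75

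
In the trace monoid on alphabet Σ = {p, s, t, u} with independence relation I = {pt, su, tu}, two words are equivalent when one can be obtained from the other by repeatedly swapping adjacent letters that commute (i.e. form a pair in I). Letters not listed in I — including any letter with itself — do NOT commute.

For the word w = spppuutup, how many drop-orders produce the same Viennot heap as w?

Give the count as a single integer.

#0=s has no predecessor
#1=p depends on [0:s]
#2=p depends on [1:p]
#3=p depends on [2:p]
#4=u depends on [3:p]
#5=u depends on [4:u]
#6=t depends on [0:s]
#7=u depends on [5:u]
#8=p depends on [7:u]
sources: [0:s]
N(rest) = Σ N(rest − s) over sources s of rest; N(one piece) = 1:
  size 1 → [6]=1  [8]=1
  size 2 → [6,8]=2  [7,8]=1
  size 3 → [5,7,8]=1  [6,7,8]=3
  size 4 → [4,5,7,8]=1  [5,6,7,8]=4
  size 5 → [3,4,5,7,8]=1  [4,5,6,7,8]=5
  size 6 → [2,3,4,5,7,8]=1  [3,4,5,6,7,8]=6
  size 7 → [1,2,3,4,5,7,8]=1  [2,3,4,5,6,7,8]=7
  first=0(s) contributes 8

8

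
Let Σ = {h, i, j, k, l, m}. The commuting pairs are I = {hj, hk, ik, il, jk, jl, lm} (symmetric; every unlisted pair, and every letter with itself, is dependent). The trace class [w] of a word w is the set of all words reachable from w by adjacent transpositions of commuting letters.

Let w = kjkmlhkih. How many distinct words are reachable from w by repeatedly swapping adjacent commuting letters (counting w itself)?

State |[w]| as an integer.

piece 0:k — minimal
piece 1:j — minimal
piece 2:k rests on {0:k}
piece 3:m rests on {1:j, 2:k}
piece 4:l rests on {2:k}
piece 5:h rests on {3:m, 4:l}
piece 6:k rests on {3:m, 4:l}
piece 7:i rests on {5:h}
piece 8:h rests on {7:i}
minimal pieces: {0:k, 1:j}
ways to finish when only these pieces remain (= sum over removing one remaining piece with nothing left below it):
  1 left: {6}→1  {8}→1
  2 left: {6,8}→2  {7,8}→1
  3 left: {5,7,8}→1  {6,7,8}→3
  4 left: {5,6,7,8}→4
  5 left: {3,5,6,7,8}→4  {4,5,6,7,8}→4
  6 left: {1,3,5,6,7,8}→4  {3,4,5,6,7,8}→8
  7 left: {1,3,4,5,6,7,8}→12  {2,3,4,5,6,7,8}→8
  placing 0:k first → 20 extensions
  placing 1:j first → 8 extensions
total linear extensions = 28

28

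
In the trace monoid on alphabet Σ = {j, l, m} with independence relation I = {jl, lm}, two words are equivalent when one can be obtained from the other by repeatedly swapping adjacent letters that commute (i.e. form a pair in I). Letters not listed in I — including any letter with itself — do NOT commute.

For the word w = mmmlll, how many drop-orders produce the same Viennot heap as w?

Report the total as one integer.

#0=m has no predecessor
#1=m depends on [0:m]
#2=m depends on [1:m]
#3=l has no predecessor
#4=l depends on [3:l]
#5=l depends on [4:l]
sources: [0:m, 3:l]
N(rest) = Σ N(rest − s) over sources s of rest; N(one piece) = 1:
  size 1 → [2]=1  [5]=1
  size 2 → [1,2]=1  [2,5]=2  [4,5]=1
  size 3 → [0,1,2]=1  [1,2,5]=3  [2,4,5]=3  [3,4,5]=1
  size 4 → [0,1,2,5]=4  [1,2,4,5]=6  [2,3,4,5]=4
  first=0(m) contributes 10
  first=3(l) contributes 10
|[w]| = 20

20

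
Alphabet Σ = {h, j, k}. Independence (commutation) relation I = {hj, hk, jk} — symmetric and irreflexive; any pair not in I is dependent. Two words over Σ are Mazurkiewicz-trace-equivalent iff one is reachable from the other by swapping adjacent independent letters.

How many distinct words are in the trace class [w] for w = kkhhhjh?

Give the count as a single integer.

piece 0:k — minimal
piece 1:k rests on {0:k}
piece 2:h — minimal
piece 3:h rests on {2:h}
piece 4:h rests on {3:h}
piece 5:j — minimal
piece 6:h rests on {4:h}
minimal pieces: {0:k, 2:h, 5:j}
ways to finish when only these pieces remain (= sum over removing one remaining piece with nothing left below it):
  1 left: {1}→1  {5}→1  {6}→1
  2 left: {0,1}→1  {1,5}→2  {1,6}→2  {4,6}→1  {5,6}→2
  3 left: {0,1,5}→3  {0,1,6}→3  {1,4,6}→3  {1,5,6}→6  {3,4,6}→1  {4,5,6}→3
  4 left: {0,1,4,6}→6  {0,1,5,6}→12  {1,3,4,6}→4  {1,4,5,6}→12  {2,3,4,6}→1  {3,4,5,6}→4
  5 left: {0,1,3,4,6}→10  {0,1,4,5,6}→30  {1,2,3,4,6}→5  {1,3,4,5,6}→20  {2,3,4,5,6}→5
  placing 0:k first → 30 extensions
  placing 2:h first → 60 extensions
  placing 5:j first → 15 extensions
total linear extensions = 105

105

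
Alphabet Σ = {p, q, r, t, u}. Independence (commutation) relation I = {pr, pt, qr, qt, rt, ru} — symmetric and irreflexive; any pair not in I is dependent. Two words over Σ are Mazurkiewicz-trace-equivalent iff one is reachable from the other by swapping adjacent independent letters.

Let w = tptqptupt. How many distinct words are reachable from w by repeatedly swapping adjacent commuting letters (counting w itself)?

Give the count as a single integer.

0(t) covers ∅
1(p) covers ∅
2(t) covers 0:t
3(q) covers 1:p
4(p) covers 3:q
5(t) covers 2:t
6(u) covers 4:p, 5:t
7(p) covers 6:u
8(t) covers 6:u
floor of heap: 0:t, 1:p
completions by unplaced set U, small U first (add the entries for U minus each lowest piece of U):
  |U|=1: {7}:1  {8}:1
  |U|=2: {7,8}:2
  |U|=3: {6,7,8}:2
  |U|=4: {4,6,7,8}:2  {5,6,7,8}:2
  |U|=5: {2,5,6,7,8}:2  {3,4,6,7,8}:2  {4,5,6,7,8}:4
  |U|=6: {0,2,5,6,7,8}:2  {1,3,4,6,7,8}:2  {2,4,5,6,7,8}:6  {3,4,5,6,7,8}:6
  |U|=7: {0,2,4,5,6,7,8}:8  {1,3,4,5,6,7,8}:8  {2,3,4,5,6,7,8}:12
  start at 0(t): 20
  start at 1(p): 20
sum over floor = 40

40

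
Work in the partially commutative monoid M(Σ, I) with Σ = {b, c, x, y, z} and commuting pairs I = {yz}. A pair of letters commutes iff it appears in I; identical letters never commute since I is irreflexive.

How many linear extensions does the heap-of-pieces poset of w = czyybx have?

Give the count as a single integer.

drop 0:c onto floor
drop 1:z onto {0:c}
drop 2:y onto {0:c}
drop 3:y onto {2:y}
drop 4:b onto {1:z, 3:y}
drop 5:x onto {4:b}
ground layer = {0:c}
drop-orders for the pieces not yet dropped (sum over which currently-grounded one goes next):
  1 to go: {5} 1
  2 to go: {4,5} 1
  3 to go: {1,4,5} 1  {3,4,5} 1
  4 to go: {1,3,4,5} 2  {2,3,4,5} 1
  if 0:c drops first: 3 orders

3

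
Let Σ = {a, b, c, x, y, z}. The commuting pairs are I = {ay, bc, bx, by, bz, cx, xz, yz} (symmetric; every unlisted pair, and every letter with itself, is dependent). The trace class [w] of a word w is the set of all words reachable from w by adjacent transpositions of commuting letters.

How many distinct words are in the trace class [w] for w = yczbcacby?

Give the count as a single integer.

drop 0:y onto floor
drop 1:c onto {0:y}
drop 2:z onto {1:c}
drop 3:b onto floor
drop 4:c onto {2:z}
drop 5:a onto {3:b, 4:c}
drop 6:c onto {5:a}
drop 7:b onto {5:a}
drop 8:y onto {6:c}
ground layer = {0:y, 3:b}
drop-orders for the pieces not yet dropped (sum over which currently-grounded one goes next):
  1 to go: {7} 1  {8} 1
  2 to go: {6,8} 1  {7,8} 2
  3 to go: {6,7,8} 3
  4 to go: {5,6,7,8} 3
  5 to go: {3,5,6,7,8} 3  {4,5,6,7,8} 3
  6 to go: {2,4,5,6,7,8} 3  {3,4,5,6,7,8} 6
  7 to go: {1,2,4,5,6,7,8} 3  {2,3,4,5,6,7,8} 9
  if 0:y drops first: 12 orders
  if 3:b drops first: 3 orders
heap linearizations: 15

15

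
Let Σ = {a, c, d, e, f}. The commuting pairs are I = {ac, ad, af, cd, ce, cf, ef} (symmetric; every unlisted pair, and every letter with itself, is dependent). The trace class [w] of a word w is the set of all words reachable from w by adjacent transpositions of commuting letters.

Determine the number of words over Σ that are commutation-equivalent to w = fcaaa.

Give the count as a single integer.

20

drop 0:f onto floor
drop 1:c onto floor
drop 2:a onto floor
drop 3:a onto {2:a}
drop 4:a onto {3:a}
ground layer = {0:f, 1:c, 2:a}
drop-orders for the pieces not yet dropped (sum over which currently-grounded one goes next):
  1 to go: {0} 1  {1} 1  {4} 1
  2 to go: {0,1} 2  {0,4} 2  {1,4} 2  {3,4} 1
  3 to go: {0,1,4} 6  {0,3,4} 3  {1,3,4} 3  {2,3,4} 1
  if 0:f drops first: 4 orders
  if 1:c drops first: 4 orders
  if 2:a drops first: 12 orders
heap linearizations: 20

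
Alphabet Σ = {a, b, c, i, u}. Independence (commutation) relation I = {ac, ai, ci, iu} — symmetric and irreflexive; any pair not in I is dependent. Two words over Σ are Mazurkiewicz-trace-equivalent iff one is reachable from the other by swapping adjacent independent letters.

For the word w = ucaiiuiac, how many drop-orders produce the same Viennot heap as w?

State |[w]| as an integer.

piece 0:u — minimal
piece 1:c rests on {0:u}
piece 2:a rests on {0:u}
piece 3:i — minimal
piece 4:i rests on {3:i}
piece 5:u rests on {1:c, 2:a}
piece 6:i rests on {4:i}
piece 7:a rests on {5:u}
piece 8:c rests on {5:u}
minimal pieces: {0:u, 3:i}
ways to finish when only these pieces remain (= sum over removing one remaining piece with nothing left below it):
  1 left: {6}→1  {7}→1  {8}→1
  2 left: {4,6}→1  {6,7}→2  {6,8}→2  {7,8}→2
  3 left: {3,4,6}→1  {4,6,7}→3  {4,6,8}→3  {5,7,8}→2  {6,7,8}→6
  4 left: {1,5,7,8}→2  {2,5,7,8}→2  {3,4,6,7}→4  {3,4,6,8}→4  {4,6,7,8}→12  {5,6,7,8}→8
  5 left: {1,2,5,7,8}→4  {1,5,6,7,8}→10  {2,5,6,7,8}→10  {3,4,6,7,8}→20  {4,5,6,7,8}→20
  6 left: {0,1,2,5,7,8}→4  {1,2,5,6,7,8}→24  {1,4,5,6,7,8}→30  {2,4,5,6,7,8}→30  {3,4,5,6,7,8}→40
  7 left: {0,1,2,5,6,7,8}→28  {1,2,4,5,6,7,8}→84  {1,3,4,5,6,7,8}→70  {2,3,4,5,6,7,8}→70
  placing 0:u first → 224 extensions
  placing 3:i first → 112 extensions
total linear extensions = 336

336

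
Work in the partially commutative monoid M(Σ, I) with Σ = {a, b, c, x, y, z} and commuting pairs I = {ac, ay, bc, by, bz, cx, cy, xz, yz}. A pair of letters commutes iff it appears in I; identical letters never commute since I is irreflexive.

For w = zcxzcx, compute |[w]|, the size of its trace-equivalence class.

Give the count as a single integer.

15

piece 0:z — minimal
piece 1:c rests on {0:z}
piece 2:x — minimal
piece 3:z rests on {1:c}
piece 4:c rests on {3:z}
piece 5:x rests on {2:x}
minimal pieces: {0:z, 2:x}
ways to finish when only these pieces remain (= sum over removing one remaining piece with nothing left below it):
  1 left: {4}→1  {5}→1
  2 left: {2,5}→1  {3,4}→1  {4,5}→2
  3 left: {1,3,4}→1  {2,4,5}→3  {3,4,5}→3
  4 left: {0,1,3,4}→1  {1,3,4,5}→4  {2,3,4,5}→6
  placing 0:z first → 10 extensions
  placing 2:x first → 5 extensions
total linear extensions = 15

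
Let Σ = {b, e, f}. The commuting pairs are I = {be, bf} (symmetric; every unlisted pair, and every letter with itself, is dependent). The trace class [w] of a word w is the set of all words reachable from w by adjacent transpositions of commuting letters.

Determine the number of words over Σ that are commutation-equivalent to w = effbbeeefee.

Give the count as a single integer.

drop 0:e onto floor
drop 1:f onto {0:e}
drop 2:f onto {1:f}
drop 3:b onto floor
drop 4:b onto {3:b}
drop 5:e onto {2:f}
drop 6:e onto {5:e}
drop 7:e onto {6:e}
drop 8:f onto {7:e}
drop 9:e onto {8:f}
drop 10:e onto {9:e}
ground layer = {0:e, 3:b}
drop-orders for the pieces not yet dropped (sum over which currently-grounded one goes next):
  1 to go: {4} 1  {10} 1
  2 to go: {3,4} 1  {4,10} 2  {9,10} 1
  3 to go: {3,4,10} 3  {4,9,10} 3  {8,9,10} 1
  4 to go: {3,4,9,10} 6  {4,8,9,10} 4  {7,8,9,10} 1
  5 to go: {3,4,8,9,10} 10  {4,7,8,9,10} 5  {6,7,8,9,10} 1
  6 to go: {3,4,7,8,9,10} 15  {4,6,7,8,9,10} 6  {5,6,7,8,9,10} 1
  7 to go: {2,5,6,7,8,9,10} 1  {3,4,6,7,8,9,10} 21  {4,5,6,7,8,9,10} 7
  8 to go: {1,2,5,6,7,8,9,10} 1  {2,4,5,6,7,8,9,10} 8  {3,4,5,6,7,8,9,10} 28
  9 to go: {0,1,2,5,6,7,8,9,10} 1  {1,2,4,5,6,7,8,9,10} 9  {2,3,4,5,6,7,8,9,10} 36
  if 0:e drops first: 45 orders
  if 3:b drops first: 10 orders
heap linearizations: 55

55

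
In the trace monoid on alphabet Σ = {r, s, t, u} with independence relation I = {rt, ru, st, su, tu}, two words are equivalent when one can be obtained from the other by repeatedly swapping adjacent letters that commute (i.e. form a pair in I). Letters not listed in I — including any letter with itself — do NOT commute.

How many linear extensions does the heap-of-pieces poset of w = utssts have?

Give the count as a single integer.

#0=u has no predecessor
#1=t has no predecessor
#2=s has no predecessor
#3=s depends on [2:s]
#4=t depends on [1:t]
#5=s depends on [3:s]
sources: [0:u, 1:t, 2:s]
N(rest) = Σ N(rest − s) over sources s of rest; N(one piece) = 1:
  size 1 → [0]=1  [4]=1  [5]=1
  size 2 → [0,4]=2  [0,5]=2  [1,4]=1  [3,5]=1  [4,5]=2
  size 3 → [0,1,4]=3  [0,3,5]=3  [0,4,5]=6  [1,4,5]=3  [2,3,5]=1  [3,4,5]=3
  size 4 → [0,1,4,5]=12  [0,2,3,5]=4  [0,3,4,5]=12  [1,3,4,5]=6  [2,3,4,5]=4
  first=0(u) contributes 10
  first=1(t) contributes 20
  first=2(s) contributes 30
|[w]| = 60

60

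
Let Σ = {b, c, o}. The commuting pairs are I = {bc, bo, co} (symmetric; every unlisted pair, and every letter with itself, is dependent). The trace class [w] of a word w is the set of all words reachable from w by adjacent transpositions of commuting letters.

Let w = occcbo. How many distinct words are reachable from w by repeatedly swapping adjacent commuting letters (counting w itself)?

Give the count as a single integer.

60

0(o) covers ∅
1(c) covers ∅
2(c) covers 1:c
3(c) covers 2:c
4(b) covers ∅
5(o) covers 0:o
floor of heap: 0:o, 1:c, 4:b
completions by unplaced set U, small U first (add the entries for U minus each lowest piece of U):
  |U|=1: {3}:1  {4}:1  {5}:1
  |U|=2: {0,5}:1  {2,3}:1  {3,4}:2  {3,5}:2  {4,5}:2
  |U|=3: {0,3,5}:3  {0,4,5}:3  {1,2,3}:1  {2,3,4}:3  {2,3,5}:3  {3,4,5}:6
  |U|=4: {0,2,3,5}:6  {0,3,4,5}:12  {1,2,3,4}:4  {1,2,3,5}:4  {2,3,4,5}:12
  start at 0(o): 20
  start at 1(c): 30
  start at 4(b): 10
sum over floor = 60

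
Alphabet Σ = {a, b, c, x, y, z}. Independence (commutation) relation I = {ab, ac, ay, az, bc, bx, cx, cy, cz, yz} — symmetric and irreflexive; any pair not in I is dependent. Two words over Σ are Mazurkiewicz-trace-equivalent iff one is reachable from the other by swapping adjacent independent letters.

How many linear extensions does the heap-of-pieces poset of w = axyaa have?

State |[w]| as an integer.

drop 0:a onto floor
drop 1:x onto {0:a}
drop 2:y onto {1:x}
drop 3:a onto {1:x}
drop 4:a onto {3:a}
ground layer = {0:a}
drop-orders for the pieces not yet dropped (sum over which currently-grounded one goes next):
  1 to go: {2} 1  {4} 1
  2 to go: {2,4} 2  {3,4} 1
  3 to go: {2,3,4} 3
  if 0:a drops first: 3 orders

3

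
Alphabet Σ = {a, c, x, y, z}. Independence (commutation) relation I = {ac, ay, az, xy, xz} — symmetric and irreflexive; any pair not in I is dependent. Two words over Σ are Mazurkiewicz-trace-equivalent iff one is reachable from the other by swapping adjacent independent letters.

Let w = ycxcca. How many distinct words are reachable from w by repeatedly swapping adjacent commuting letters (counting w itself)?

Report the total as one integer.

drop 0:y onto floor
drop 1:c onto {0:y}
drop 2:x onto {1:c}
drop 3:c onto {2:x}
drop 4:c onto {3:c}
drop 5:a onto {2:x}
ground layer = {0:y}
drop-orders for the pieces not yet dropped (sum over which currently-grounded one goes next):
  1 to go: {4} 1  {5} 1
  2 to go: {3,4} 1  {4,5} 2
  3 to go: {3,4,5} 3
  4 to go: {2,3,4,5} 3
  if 0:y drops first: 3 orders

3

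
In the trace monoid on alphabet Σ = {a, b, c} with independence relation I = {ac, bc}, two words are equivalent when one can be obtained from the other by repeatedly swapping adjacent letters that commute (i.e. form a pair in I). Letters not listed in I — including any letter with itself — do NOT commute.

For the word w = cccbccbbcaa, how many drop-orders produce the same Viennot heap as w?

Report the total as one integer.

0(c) covers ∅
1(c) covers 0:c
2(c) covers 1:c
3(b) covers ∅
4(c) covers 2:c
5(c) covers 4:c
6(b) covers 3:b
7(b) covers 6:b
8(c) covers 5:c
9(a) covers 7:b
10(a) covers 9:a
floor of heap: 0:c, 3:b
completions by unplaced set U, small U first (add the entries for U minus each lowest piece of U):
  |U|=1: {8}:1  {10}:1
  |U|=2: {5,8}:1  {8,10}:2  {9,10}:1
  |U|=3: {4,5,8}:1  {5,8,10}:3  {7,9,10}:1  {8,9,10}:3
  |U|=4: {2,4,5,8}:1  {4,5,8,10}:4  {5,8,9,10}:6  {6,7,9,10}:1  {7,8,9,10}:4
  |U|=5: {1,2,4,5,8}:1  {2,4,5,8,10}:5  {3,6,7,9,10}:1  {4,5,8,9,10}:10  {5,7,8,9,10}:10  {6,7,8,9,10}:5
  |U|=6: {0,1,2,4,5,8}:1  {1,2,4,5,8,10}:6  {2,4,5,8,9,10}:15  {3,6,7,8,9,10}:6  {4,5,7,8,9,10}:20  {5,6,7,8,9,10}:15
  |U|=7: {0,1,2,4,5,8,10}:7  {1,2,4,5,8,9,10}:21  {2,4,5,7,8,9,10}:35  {3,5,6,7,8,9,10}:21  {4,5,6,7,8,9,10}:35
  |U|=8: {0,1,2,4,5,8,9,10}:28  {1,2,4,5,7,8,9,10}:56  {2,4,5,6,7,8,9,10}:70  {3,4,5,6,7,8,9,10}:56
  |U|=9: {0,1,2,4,5,7,8,9,10}:84  {1,2,4,5,6,7,8,9,10}:126  {2,3,4,5,6,7,8,9,10}:126
  start at 0(c): 252
  start at 3(b): 210
sum over floor = 462

462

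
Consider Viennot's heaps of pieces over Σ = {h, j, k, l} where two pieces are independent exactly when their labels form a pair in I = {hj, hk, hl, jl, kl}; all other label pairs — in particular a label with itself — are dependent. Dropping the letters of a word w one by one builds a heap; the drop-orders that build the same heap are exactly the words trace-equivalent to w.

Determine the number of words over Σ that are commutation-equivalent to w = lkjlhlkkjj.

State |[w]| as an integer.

840

0(l) covers ∅
1(k) covers ∅
2(j) covers 1:k
3(l) covers 0:l
4(h) covers ∅
5(l) covers 3:l
6(k) covers 2:j
7(k) covers 6:k
8(j) covers 7:k
9(j) covers 8:j
floor of heap: 0:l, 1:k, 4:h
completions by unplaced set U, small U first (add the entries for U minus each lowest piece of U):
  |U|=1: {4}:1  {5}:1  {9}:1
  |U|=2: {3,5}:1  {4,5}:2  {4,9}:2  {5,9}:2  {8,9}:1
  |U|=3: {0,3,5}:1  {3,4,5}:3  {3,5,9}:3  {4,5,9}:6  {4,8,9}:3  {5,8,9}:3  {7,8,9}:1
  |U|=4: {0,3,4,5}:4  {0,3,5,9}:4  {3,4,5,9}:12  {3,5,8,9}:6  {4,5,8,9}:12  {4,7,8,9}:4  {5,7,8,9}:4  {6,7,8,9}:1
  |U|=5: {0,3,4,5,9}:20  {0,3,5,8,9}:10  {2,6,7,8,9}:1  {3,4,5,8,9}:30  {3,5,7,8,9}:10  {4,5,7,8,9}:20  {4,6,7,8,9}:5  {5,6,7,8,9}:5
  |U|=6: {0,3,4,5,8,9}:60  {0,3,5,7,8,9}:20  {1,2,6,7,8,9}:1  {2,4,6,7,8,9}:6  {2,5,6,7,8,9}:6  {3,4,5,7,8,9}:60  {3,5,6,7,8,9}:15  {4,5,6,7,8,9}:30
  |U|=7: {0,3,4,5,7,8,9}:140  {0,3,5,6,7,8,9}:35  {1,2,4,6,7,8,9}:7  {1,2,5,6,7,8,9}:7  {2,3,5,6,7,8,9}:21  {2,4,5,6,7,8,9}:42  {3,4,5,6,7,8,9}:105
  |U|=8: {0,2,3,5,6,7,8,9}:56  {0,3,4,5,6,7,8,9}:280  {1,2,3,5,6,7,8,9}:28  {1,2,4,5,6,7,8,9}:56  {2,3,4,5,6,7,8,9}:168
  start at 0(l): 252
  start at 1(k): 504
  start at 4(h): 84
sum over floor = 840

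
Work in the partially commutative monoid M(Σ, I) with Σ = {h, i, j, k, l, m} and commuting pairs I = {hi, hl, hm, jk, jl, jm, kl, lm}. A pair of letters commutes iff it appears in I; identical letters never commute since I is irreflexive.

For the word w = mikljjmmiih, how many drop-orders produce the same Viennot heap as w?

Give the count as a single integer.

drop 0:m onto floor
drop 1:i onto {0:m}
drop 2:k onto {1:i}
drop 3:l onto {1:i}
drop 4:j onto {1:i}
drop 5:j onto {4:j}
drop 6:m onto {2:k}
drop 7:m onto {6:m}
drop 8:i onto {3:l, 5:j, 7:m}
drop 9:i onto {8:i}
drop 10:h onto {2:k, 5:j}
ground layer = {0:m}
drop-orders for the pieces not yet dropped (sum over which currently-grounded one goes next):
  1 to go: {9} 1  {10} 1
  2 to go: {8,9} 1  {9,10} 2
  3 to go: {3,8,9} 1  {7,8,9} 1  {8,9,10} 3
  4 to go: {3,7,8,9} 2  {3,8,9,10} 4  {5,8,9,10} 3  {6,7,8,9} 1  {7,8,9,10} 4
  5 to go: {3,5,8,9,10} 7  {3,6,7,8,9} 3  {3,7,8,9,10} 10  {4,5,8,9,10} 3  {5,7,8,9,10} 7  {6,7,8,9,10} 5
  6 to go: {2,6,7,8,9,10} 5  {3,4,5,8,9,10} 10  {3,5,7,8,9,10} 24  {3,6,7,8,9,10} 18  {4,5,7,8,9,10} 10  {5,6,7,8,9,10} 12
  7 to go: {2,3,6,7,8,9,10} 23  {2,5,6,7,8,9,10} 17  {3,4,5,7,8,9,10} 44  {3,5,6,7,8,9,10} 54  {4,5,6,7,8,9,10} 22
  8 to go: {2,3,5,6,7,8,9,10} 94  {2,4,5,6,7,8,9,10} 39  {3,4,5,6,7,8,9,10} 120
  9 to go: {2,3,4,5,6,7,8,9,10} 253
  if 0:m drops first: 253 orders

253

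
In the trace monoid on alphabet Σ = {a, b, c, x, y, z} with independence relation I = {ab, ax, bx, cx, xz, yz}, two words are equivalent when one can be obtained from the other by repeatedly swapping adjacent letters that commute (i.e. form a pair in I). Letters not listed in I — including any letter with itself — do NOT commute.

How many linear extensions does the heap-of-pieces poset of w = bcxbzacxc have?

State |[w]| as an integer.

piece 0:b — minimal
piece 1:c rests on {0:b}
piece 2:x — minimal
piece 3:b rests on {1:c}
piece 4:z rests on {3:b}
piece 5:a rests on {4:z}
piece 6:c rests on {5:a}
piece 7:x rests on {2:x}
piece 8:c rests on {6:c}
minimal pieces: {0:b, 2:x}
ways to finish when only these pieces remain (= sum over removing one remaining piece with nothing left below it):
  1 left: {7}→1  {8}→1
  2 left: {2,7}→1  {6,8}→1  {7,8}→2
  3 left: {2,7,8}→3  {5,6,8}→1  {6,7,8}→3
  4 left: {2,6,7,8}→6  {4,5,6,8}→1  {5,6,7,8}→4
  5 left: {2,5,6,7,8}→10  {3,4,5,6,8}→1  {4,5,6,7,8}→5
  6 left: {1,3,4,5,6,8}→1  {2,4,5,6,7,8}→15  {3,4,5,6,7,8}→6
  7 left: {0,1,3,4,5,6,8}→1  {1,3,4,5,6,7,8}→7  {2,3,4,5,6,7,8}→21
  placing 0:b first → 28 extensions
  placing 2:x first → 8 extensions
total linear extensions = 36

36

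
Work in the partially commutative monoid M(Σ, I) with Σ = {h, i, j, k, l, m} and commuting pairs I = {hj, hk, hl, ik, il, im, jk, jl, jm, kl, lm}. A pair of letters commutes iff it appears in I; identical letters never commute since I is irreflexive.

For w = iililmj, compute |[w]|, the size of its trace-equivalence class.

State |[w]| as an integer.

piece 0:i — minimal
piece 1:i rests on {0:i}
piece 2:l — minimal
piece 3:i rests on {1:i}
piece 4:l rests on {2:l}
piece 5:m — minimal
piece 6:j rests on {3:i}
minimal pieces: {0:i, 2:l, 5:m}
ways to finish when only these pieces remain (= sum over removing one remaining piece with nothing left below it):
  1 left: {4}→1  {5}→1  {6}→1
  2 left: {2,4}→1  {3,6}→1  {4,5}→2  {4,6}→2  {5,6}→2
  3 left: {1,3,6}→1  {2,4,5}→3  {2,4,6}→3  {3,4,6}→3  {3,5,6}→3  {4,5,6}→6
  4 left: {0,1,3,6}→1  {1,3,4,6}→4  {1,3,5,6}→4  {2,3,4,6}→6  {2,4,5,6}→12  {3,4,5,6}→12
  5 left: {0,1,3,4,6}→5  {0,1,3,5,6}→5  {1,2,3,4,6}→10  {1,3,4,5,6}→20  {2,3,4,5,6}→30
  placing 0:i first → 60 extensions
  placing 2:l first → 30 extensions
  placing 5:m first → 15 extensions
total linear extensions = 105

105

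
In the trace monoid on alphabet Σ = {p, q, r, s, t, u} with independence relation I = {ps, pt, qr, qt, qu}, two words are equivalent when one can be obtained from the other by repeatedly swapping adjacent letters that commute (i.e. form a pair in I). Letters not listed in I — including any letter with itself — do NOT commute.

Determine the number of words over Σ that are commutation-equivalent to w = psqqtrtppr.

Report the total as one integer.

drop 0:p onto floor
drop 1:s onto floor
drop 2:q onto {0:p, 1:s}
drop 3:q onto {2:q}
drop 4:t onto {1:s}
drop 5:r onto {0:p, 4:t}
drop 6:t onto {5:r}
drop 7:p onto {3:q, 5:r}
drop 8:p onto {7:p}
drop 9:r onto {6:t, 8:p}
ground layer = {0:p, 1:s}
drop-orders for the pieces not yet dropped (sum over which currently-grounded one goes next):
  1 to go: {9} 1
  2 to go: {6,9} 1  {8,9} 1
  3 to go: {6,8,9} 2  {7,8,9} 1
  4 to go: {3,7,8,9} 1  {6,7,8,9} 3
  5 to go: {2,3,7,8,9} 1  {3,6,7,8,9} 4  {5,6,7,8,9} 3
  6 to go: {2,3,6,7,8,9} 5  {3,5,6,7,8,9} 7  {4,5,6,7,8,9} 3
  7 to go: {2,3,5,6,7,8,9} 12  {3,4,5,6,7,8,9} 10
  8 to go: {0,2,3,5,6,7,8,9} 12  {2,3,4,5,6,7,8,9} 22
  if 0:p drops first: 22 orders
  if 1:s drops first: 34 orders
heap linearizations: 56

56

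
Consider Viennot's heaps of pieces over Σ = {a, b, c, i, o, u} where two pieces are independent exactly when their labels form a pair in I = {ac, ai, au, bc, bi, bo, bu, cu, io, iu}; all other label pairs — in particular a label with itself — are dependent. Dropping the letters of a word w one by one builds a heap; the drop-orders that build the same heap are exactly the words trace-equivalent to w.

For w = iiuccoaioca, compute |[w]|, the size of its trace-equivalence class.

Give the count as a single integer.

47

drop 0:i onto floor
drop 1:i onto {0:i}
drop 2:u onto floor
drop 3:c onto {1:i}
drop 4:c onto {3:c}
drop 5:o onto {2:u, 4:c}
drop 6:a onto {5:o}
drop 7:i onto {4:c}
drop 8:o onto {6:a}
drop 9:c onto {7:i, 8:o}
drop 10:a onto {8:o}
ground layer = {0:i, 2:u}
drop-orders for the pieces not yet dropped (sum over which currently-grounded one goes next):
  1 to go: {9} 1  {10} 1
  2 to go: {7,9} 1  {9,10} 2
  3 to go: {7,9,10} 3  {8,9,10} 2
  4 to go: {6,8,9,10} 2  {7,8,9,10} 5
  5 to go: {5,6,8,9,10} 2  {6,7,8,9,10} 7
  6 to go: {2,5,6,8,9,10} 2  {5,6,7,8,9,10} 9
  7 to go: {2,5,6,7,8,9,10} 11  {4,5,6,7,8,9,10} 9
  8 to go: {2,4,5,6,7,8,9,10} 20  {3,4,5,6,7,8,9,10} 9
  9 to go: {1,3,4,5,6,7,8,9,10} 9  {2,3,4,5,6,7,8,9,10} 29
  if 0:i drops first: 38 orders
  if 2:u drops first: 9 orders
heap linearizations: 47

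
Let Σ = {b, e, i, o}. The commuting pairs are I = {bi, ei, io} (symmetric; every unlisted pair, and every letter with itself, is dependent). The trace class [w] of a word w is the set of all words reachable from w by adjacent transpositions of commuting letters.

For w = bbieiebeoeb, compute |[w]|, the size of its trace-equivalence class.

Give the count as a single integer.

55

#0=b has no predecessor
#1=b depends on [0:b]
#2=i has no predecessor
#3=e depends on [1:b]
#4=i depends on [2:i]
#5=e depends on [3:e]
#6=b depends on [5:e]
#7=e depends on [6:b]
#8=o depends on [7:e]
#9=e depends on [8:o]
#10=b depends on [9:e]
sources: [0:b, 2:i]
N(rest) = Σ N(rest − s) over sources s of rest; N(one piece) = 1:
  size 1 → [4]=1  [10]=1
  size 2 → [2,4]=1  [4,10]=2  [9,10]=1
  size 3 → [2,4,10]=3  [4,9,10]=3  [8,9,10]=1
  size 4 → [2,4,9,10]=6  [4,8,9,10]=4  [7,8,9,10]=1
  size 5 → [2,4,8,9,10]=10  [4,7,8,9,10]=5  [6,7,8,9,10]=1
  size 6 → [2,4,7,8,9,10]=15  [4,6,7,8,9,10]=6  [5,6,7,8,9,10]=1
  size 7 → [2,4,6,7,8,9,10]=21  [3,5,6,7,8,9,10]=1  [4,5,6,7,8,9,10]=7
  size 8 → [1,3,5,6,7,8,9,10]=1  [2,4,5,6,7,8,9,10]=28  [3,4,5,6,7,8,9,10]=8
  size 9 → [0,1,3,5,6,7,8,9,10]=1  [1,3,4,5,6,7,8,9,10]=9  [2,3,4,5,6,7,8,9,10]=36
  first=0(b) contributes 45
  first=2(i) contributes 10
|[w]| = 55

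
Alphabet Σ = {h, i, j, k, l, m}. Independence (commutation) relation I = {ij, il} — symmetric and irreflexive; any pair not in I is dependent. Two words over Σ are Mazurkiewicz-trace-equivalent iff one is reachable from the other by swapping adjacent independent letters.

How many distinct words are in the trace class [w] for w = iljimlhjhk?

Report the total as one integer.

6

0(i) covers ∅
1(l) covers ∅
2(j) covers 1:l
3(i) covers 0:i
4(m) covers 2:j, 3:i
5(l) covers 4:m
6(h) covers 5:l
7(j) covers 6:h
8(h) covers 7:j
9(k) covers 8:h
floor of heap: 0:i, 1:l
completions by unplaced set U, small U first (add the entries for U minus each lowest piece of U):
  |U|=1: {9}:1
  |U|=2: {8,9}:1
  |U|=3: {7,8,9}:1
  |U|=4: {6,7,8,9}:1
  |U|=5: {5,6,7,8,9}:1
  |U|=6: {4,5,6,7,8,9}:1
  |U|=7: {2,4,5,6,7,8,9}:1  {3,4,5,6,7,8,9}:1
  |U|=8: {0,3,4,5,6,7,8,9}:1  {1,2,4,5,6,7,8,9}:1  {2,3,4,5,6,7,8,9}:2
  start at 0(i): 3
  start at 1(l): 3
sum over floor = 6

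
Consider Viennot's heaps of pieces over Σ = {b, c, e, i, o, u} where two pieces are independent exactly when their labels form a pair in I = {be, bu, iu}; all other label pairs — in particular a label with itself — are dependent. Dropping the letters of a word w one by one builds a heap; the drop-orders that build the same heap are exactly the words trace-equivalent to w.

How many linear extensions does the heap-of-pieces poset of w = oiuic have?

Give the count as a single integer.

3

#0=o has no predecessor
#1=i depends on [0:o]
#2=u depends on [0:o]
#3=i depends on [1:i]
#4=c depends on [2:u, 3:i]
sources: [0:o]
N(rest) = Σ N(rest − s) over sources s of rest; N(one piece) = 1:
  size 1 → [4]=1
  size 2 → [2,4]=1  [3,4]=1
  size 3 → [1,3,4]=1  [2,3,4]=2
  first=0(o) contributes 3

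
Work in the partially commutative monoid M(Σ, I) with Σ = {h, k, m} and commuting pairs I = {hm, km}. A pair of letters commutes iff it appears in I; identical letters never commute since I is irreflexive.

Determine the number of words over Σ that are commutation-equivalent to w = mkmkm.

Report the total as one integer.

10

#0=m has no predecessor
#1=k has no predecessor
#2=m depends on [0:m]
#3=k depends on [1:k]
#4=m depends on [2:m]
sources: [0:m, 1:k]
N(rest) = Σ N(rest − s) over sources s of rest; N(one piece) = 1:
  size 1 → [3]=1  [4]=1
  size 2 → [1,3]=1  [2,4]=1  [3,4]=2
  size 3 → [0,2,4]=1  [1,3,4]=3  [2,3,4]=3
  first=0(m) contributes 6
  first=1(k) contributes 4
|[w]| = 10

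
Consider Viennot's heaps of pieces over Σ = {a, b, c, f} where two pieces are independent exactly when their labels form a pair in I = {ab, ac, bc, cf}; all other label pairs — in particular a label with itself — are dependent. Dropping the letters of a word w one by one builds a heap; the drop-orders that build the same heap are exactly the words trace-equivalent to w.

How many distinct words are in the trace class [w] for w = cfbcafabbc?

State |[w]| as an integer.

720

#0=c has no predecessor
#1=f has no predecessor
#2=b depends on [1:f]
#3=c depends on [0:c]
#4=a depends on [1:f]
#5=f depends on [2:b, 4:a]
#6=a depends on [5:f]
#7=b depends on [5:f]
#8=b depends on [7:b]
#9=c depends on [3:c]
sources: [0:c, 1:f]
N(rest) = Σ N(rest − s) over sources s of rest; N(one piece) = 1:
  size 1 → [6]=1  [8]=1  [9]=1
  size 2 → [3,9]=1  [6,8]=2  [6,9]=2  [7,8]=1  [8,9]=2
  size 3 → [0,3,9]=1  [3,6,9]=3  [3,8,9]=3  [6,7,8]=3  [6,8,9]=6  [7,8,9]=3
  size 4 → [0,3,6,9]=4  [0,3,8,9]=4  [3,6,8,9]=12  [3,7,8,9]=6  [5,6,7,8]=3  [6,7,8,9]=12
  size 5 → [0,3,6,8,9]=20  [0,3,7,8,9]=10  [2,5,6,7,8]=3  [3,6,7,8,9]=30  [4,5,6,7,8]=3  [5,6,7,8,9]=15
  size 6 → [0,3,6,7,8,9]=60  [2,4,5,6,7,8]=6  [2,5,6,7,8,9]=18  [3,5,6,7,8,9]=45  [4,5,6,7,8,9]=18
  size 7 → [0,3,5,6,7,8,9]=105  [1,2,4,5,6,7,8]=6  [2,3,5,6,7,8,9]=63  [2,4,5,6,7,8,9]=42  [3,4,5,6,7,8,9]=63
  size 8 → [0,2,3,5,6,7,8,9]=168  [0,3,4,5,6,7,8,9]=168  [1,2,4,5,6,7,8,9]=48  [2,3,4,5,6,7,8,9]=168
  first=0(c) contributes 216
  first=1(f) contributes 504
|[w]| = 720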